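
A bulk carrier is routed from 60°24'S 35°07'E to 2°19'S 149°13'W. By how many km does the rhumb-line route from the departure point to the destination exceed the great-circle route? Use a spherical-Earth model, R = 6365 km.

Great circle: cos σ = sin φ₁ sin φ₂ + cos φ₁ cos φ₂ cos Δλ,  σ = 2.0454 rad → d_gc = 13018.9 km
Rhumb line: Δψ = +1.2906, q = Δφ/Δψ = 0.7855, d_rh = R√(Δφ²+q²Δλ²) = 16631.7 km
Excess = 16631.7 − 13018.9 = 3612.8 ≈ 3613 km

3613 km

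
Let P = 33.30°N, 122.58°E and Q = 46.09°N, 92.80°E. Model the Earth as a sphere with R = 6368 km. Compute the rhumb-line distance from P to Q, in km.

Δψ = ln[tan(π/4+φ₂/2)/tan(π/4+φ₁/2)] = +0.2916;  Δφ = +0.2232 rad,  Δλ = -0.5198 rad
q = Δφ/Δψ = 0.7656
d = R·√(Δφ² + q²Δλ²) = 6368·0.45628 = 2906 km

2906 km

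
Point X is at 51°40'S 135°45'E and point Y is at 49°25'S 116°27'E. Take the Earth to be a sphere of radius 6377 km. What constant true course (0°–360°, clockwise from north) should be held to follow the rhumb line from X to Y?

Δψ = ln[tan(π/4+φ₂/2)/tan(π/4+φ₁/2)] = +0.0618
Δλ = -0.3368 rad (taken the short way round)
course = atan2(Δλ, Δψ) = 280.40°

280.4°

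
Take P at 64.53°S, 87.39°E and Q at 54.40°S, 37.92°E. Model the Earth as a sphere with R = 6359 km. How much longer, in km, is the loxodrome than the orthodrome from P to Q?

70 km

Great circle: cos σ = sin φ₁ sin φ₂ + cos φ₁ cos φ₂ cos Δλ,  σ = 0.4584 rad → d_gc = 2915.06 km
Rhumb line: Δψ = +0.3511, q = Δφ/Δψ = 0.5036, d_rh = R√(Δφ²+q²Δλ²) = 2984.65 km
Excess = 2984.65 − 2915.06 = 69.59 ≈ 70 km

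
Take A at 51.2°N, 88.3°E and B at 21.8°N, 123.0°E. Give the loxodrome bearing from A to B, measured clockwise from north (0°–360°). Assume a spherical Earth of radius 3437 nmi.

Meridional parts: M(φ₁)=+1.0437, M(φ₂)=+0.3900 → ΔM = -0.6537;  Δλ = +0.6056 rad
tan C = Δλ / ΔM = -0.9265 → C = 137.18°

137.2°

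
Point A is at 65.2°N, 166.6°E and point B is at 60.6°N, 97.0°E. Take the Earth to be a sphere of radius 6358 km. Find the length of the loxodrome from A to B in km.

Δψ = ln[tan(π/4+φ₂/2)/tan(π/4+φ₁/2)] = -0.1767;  Δφ = -0.0803 rad,  Δλ = -1.2147 rad
q = Δφ/Δψ = 0.4545
d = R·√(Δφ² + q²Δλ²) = 6358·0.55789 = 3547 km

3547 km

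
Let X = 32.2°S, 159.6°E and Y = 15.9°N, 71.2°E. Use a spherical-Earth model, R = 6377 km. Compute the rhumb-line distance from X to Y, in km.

10849 km

Rhumb course C = atan2(Δλ, Δψ) with Δψ = ln[tan(π/4+φ₂/2)/tan(π/4+φ₁/2)] = +0.8753, Δλ = -1.5429 → C = 299.57°
d = R·|Δφ| / |cos C| = 6377·0.83950 / 0.49344 = 10849 km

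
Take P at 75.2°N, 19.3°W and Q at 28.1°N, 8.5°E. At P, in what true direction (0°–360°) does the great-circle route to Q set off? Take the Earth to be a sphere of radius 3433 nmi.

147.0°

N = sin Δλ·cos φ₂ = +0.4114;  D = cos φ₁ sin φ₂ − sin φ₁ cos φ₂ cos Δλ = -0.6341
initial course = atan2(N, D) = 147.02°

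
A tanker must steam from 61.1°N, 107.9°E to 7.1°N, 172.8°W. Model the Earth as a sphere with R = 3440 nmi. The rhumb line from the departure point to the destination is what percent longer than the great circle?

Great circle: σ = 1.3722 rad → d_gc = Rσ = 4720.5 nmi
Rhumb: Δφ = -0.9425, Δλ = +1.3840, Δψ = -1.2318, q = Δφ/Δψ = 0.7651 → d_rh = R√(Δφ²+q²Δλ²) = 4876.7 nmi
Excess = (4876.7 − 4720.5) / 4720.5 = 156.2 / 4720.5 = 3.31% ≈ 3.3%

3.3%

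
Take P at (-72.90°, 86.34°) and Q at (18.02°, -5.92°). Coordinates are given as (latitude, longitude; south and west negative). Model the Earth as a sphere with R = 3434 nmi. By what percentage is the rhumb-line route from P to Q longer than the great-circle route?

Great circle: σ = 1.8825 rad → d_gc = Rσ = 6464.6 nmi
Rhumb: Δφ = +1.5869, Δλ = -1.6102, Δψ = +2.2147, q = Δφ/Δψ = 0.7165 → d_rh = R√(Δφ²+q²Δλ²) = 6737.4 nmi
Excess = (6737.4 − 6464.6) / 6464.6 = 272.8 / 6464.6 = 4.22% ≈ 4.2%

4.2%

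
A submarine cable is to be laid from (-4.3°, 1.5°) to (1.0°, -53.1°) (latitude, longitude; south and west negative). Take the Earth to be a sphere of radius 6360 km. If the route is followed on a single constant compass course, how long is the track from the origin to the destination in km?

6085 km

Rhumb course C = atan2(Δλ, Δψ) with Δψ = ln[tan(π/4+φ₂/2)/tan(π/4+φ₁/2)] = +0.0926, Δλ = -0.9529 → C = 275.55°
d = R·|Δφ| / |cos C| = 6360·0.09250 / 0.09669 = 6085 km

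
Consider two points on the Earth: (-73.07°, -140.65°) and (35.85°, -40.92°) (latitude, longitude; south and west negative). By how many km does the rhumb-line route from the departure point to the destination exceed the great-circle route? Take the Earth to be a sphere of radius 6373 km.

508 km

Great circle: cos σ = sin φ₁ sin φ₂ + cos φ₁ cos φ₂ cos Δλ,  σ = 2.2145 rad → d_gc = 14113.11 km
Rhumb line: Δψ = +2.5760, q = Δφ/Δψ = 0.7380, d_rh = R√(Δφ²+q²Δλ²) = 14621.60 km
Excess = 14621.60 − 14113.11 = 508.49 ≈ 508 km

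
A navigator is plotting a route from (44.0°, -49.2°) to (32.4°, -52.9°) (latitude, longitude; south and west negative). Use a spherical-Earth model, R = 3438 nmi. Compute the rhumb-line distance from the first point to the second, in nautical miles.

Δψ = ln[tan(π/4+φ₂/2)/tan(π/4+φ₁/2)] = -0.2586;  Δφ = -0.2025 rad,  Δλ = -0.0646 rad
q = Δφ/Δψ = 0.7828
d = R·√(Δφ² + q²Δλ²) = 3438·0.20867 = 717 nmi

717 nmi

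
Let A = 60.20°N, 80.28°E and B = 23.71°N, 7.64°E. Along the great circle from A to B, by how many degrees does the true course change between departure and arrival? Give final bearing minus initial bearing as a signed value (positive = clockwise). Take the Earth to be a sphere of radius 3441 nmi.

-54.7°

At departure: θ₁ = atan2(sin Δλ cos φ₂, cos φ₁ sin φ₂ − sin φ₁ cos φ₂ cos Δλ) = 267.56°
At arrival: θ₂ = atan2(sin Δλ cos φ₁, −cos φ₂ sin φ₁ + sin φ₂ cos φ₁ cos Δλ) = 212.84°
Δθ = θ₂ − θ₁ = -54.7°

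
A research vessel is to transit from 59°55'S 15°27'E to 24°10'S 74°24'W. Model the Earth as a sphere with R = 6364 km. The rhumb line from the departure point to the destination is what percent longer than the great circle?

Great circle: σ = 1.2074 rad → d_gc = Rσ = 7683.9 km
Rhumb: Δφ = +0.6240, Δλ = -1.5682, Δψ = +0.8792, q = Δφ/Δψ = 0.7097 → d_rh = R√(Δφ²+q²Δλ²) = 8120.0 km
Excess = (8120.0 − 7683.9) / 7683.9 = 436.1 / 7683.9 = 5.68% ≈ 5.7%

5.7%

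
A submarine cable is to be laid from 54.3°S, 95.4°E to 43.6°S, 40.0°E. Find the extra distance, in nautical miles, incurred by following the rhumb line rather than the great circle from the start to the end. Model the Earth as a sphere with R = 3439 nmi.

52 nmi

Great circle: cos σ = sin φ₁ sin φ₂ + cos φ₁ cos φ₂ cos Δλ,  σ = 0.6435 rad → d_gc = 2213.1 nmi
Rhumb line: Δψ = +0.2859, q = Δφ/Δψ = 0.6532, d_rh = R√(Δφ²+q²Δλ²) = 2265.1 nmi
Excess = 2265.1 − 2213.1 = 52.0 ≈ 52 nmi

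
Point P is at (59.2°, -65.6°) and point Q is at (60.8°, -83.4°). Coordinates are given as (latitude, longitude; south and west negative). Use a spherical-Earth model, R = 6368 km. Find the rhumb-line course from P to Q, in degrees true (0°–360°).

Meridional parts: M(φ₁)=+1.2894, M(φ₂)=+1.3452 → ΔM = +0.0559;  Δλ = -0.3107 rad
tan C = Δλ / ΔM = -5.5612 → C = 280.19°

280.2°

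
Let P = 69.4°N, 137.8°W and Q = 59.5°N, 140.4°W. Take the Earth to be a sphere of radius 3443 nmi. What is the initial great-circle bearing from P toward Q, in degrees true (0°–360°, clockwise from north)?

187.6°

θ = atan2( sin Δλ·cos φ₂ ,  cos φ₁ sin φ₂ − sin φ₁ cos φ₂ cos Δλ )
  = atan2(-0.0230, -0.1714) = 187.65°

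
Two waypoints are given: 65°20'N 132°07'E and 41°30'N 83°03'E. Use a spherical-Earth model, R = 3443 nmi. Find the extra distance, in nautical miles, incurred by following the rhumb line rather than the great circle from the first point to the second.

Great circle: cos σ = sin φ₁ sin φ₂ + cos φ₁ cos φ₂ cos Δλ,  σ = 0.6318 rad → d_gc = 2175.4 nmi
Rhumb line: Δψ = -0.7228, q = Δφ/Δψ = 0.5755, d_rh = R√(Δφ²+q²Δλ²) = 2220.4 nmi
Excess = 2220.4 − 2175.4 = 45.0 ≈ 45 nmi

45 nmi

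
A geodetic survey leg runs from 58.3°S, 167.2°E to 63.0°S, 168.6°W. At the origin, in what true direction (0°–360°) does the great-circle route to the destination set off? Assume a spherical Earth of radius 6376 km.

121.9°

N = sin Δλ·cos φ₂ = +0.1861;  D = cos φ₁ sin φ₂ − sin φ₁ cos φ₂ cos Δλ = -0.1159
initial course = atan2(N, D) = 121.91°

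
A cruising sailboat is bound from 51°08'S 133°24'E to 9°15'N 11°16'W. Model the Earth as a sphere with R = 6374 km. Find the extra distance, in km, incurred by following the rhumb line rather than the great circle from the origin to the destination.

Great circle: cos σ = sin φ₁ sin φ₂ + cos φ₁ cos φ₂ cos Δλ,  σ = 2.2529 rad → d_gc = 14359.9 km
Rhumb line: Δψ = +1.2040, q = Δφ/Δψ = 0.8753, d_rh = R√(Δφ²+q²Δλ²) = 15607.1 km
Excess = 15607.1 − 14359.9 = 1247.2 ≈ 1247 km

1247 km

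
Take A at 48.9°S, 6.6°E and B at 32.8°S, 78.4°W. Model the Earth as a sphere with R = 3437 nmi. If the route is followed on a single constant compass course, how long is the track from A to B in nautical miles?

3945 nmi

Rhumb course C = atan2(Δλ, Δψ) with Δψ = ln[tan(π/4+φ₂/2)/tan(π/4+φ₁/2)] = +0.3746, Δλ = -1.4835 → C = 284.17°
d = R·|Δφ| / |cos C| = 3437·0.28100 / 0.24481 = 3945 nmi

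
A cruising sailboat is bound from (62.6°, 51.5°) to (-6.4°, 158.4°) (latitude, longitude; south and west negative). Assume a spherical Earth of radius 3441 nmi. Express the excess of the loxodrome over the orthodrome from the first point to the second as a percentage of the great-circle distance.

Great circle: σ = 1.8048 rad → d_gc = Rσ = 6210.4 nmi
Rhumb: Δφ = -1.2043, Δλ = +1.8658, Δψ = -1.5234, q = Δφ/Δψ = 0.7905 → d_rh = R√(Δφ²+q²Δλ²) = 6551.9 nmi
Excess = (6551.9 − 6210.4) / 6210.4 = 341.5 / 6210.4 = 5.50% ≈ 5.5%

5.5%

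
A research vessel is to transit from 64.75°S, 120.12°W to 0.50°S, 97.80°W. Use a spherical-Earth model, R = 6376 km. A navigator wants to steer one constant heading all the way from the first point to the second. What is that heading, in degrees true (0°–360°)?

Δψ = ln[tan(π/4+φ₂/2)/tan(π/4+φ₁/2)] = +1.4875
Δλ = +0.3896 rad (taken the short way round)
course = atan2(Δλ, Δψ) = 14.68°

14.7°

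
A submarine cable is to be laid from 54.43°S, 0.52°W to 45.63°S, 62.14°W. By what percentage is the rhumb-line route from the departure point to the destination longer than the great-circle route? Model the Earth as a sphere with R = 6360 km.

3.0%

Great circle: σ = 0.6844 rad → d_gc = Rσ = 4352.8 km
Rhumb: Δφ = +0.1536, Δλ = -1.0755, Δψ = +0.2400, q = Δφ/Δψ = 0.6399 → d_rh = R√(Δφ²+q²Δλ²) = 4484.9 km
Excess = (4484.9 − 4352.8) / 4352.8 = 132.1 / 4352.8 = 3.03% ≈ 3.0%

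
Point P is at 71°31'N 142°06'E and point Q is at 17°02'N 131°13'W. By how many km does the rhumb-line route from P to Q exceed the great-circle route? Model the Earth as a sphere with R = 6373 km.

467 km

Great circle: cos σ = sin φ₁ sin φ₂ + cos φ₁ cos φ₂ cos Δλ,  σ = 1.2710 rad → d_gc = 8099.9 km
Rhumb line: Δψ = -1.5140, q = Δφ/Δψ = 0.6281, d_rh = R√(Δφ²+q²Δλ²) = 8567.3 km
Excess = 8567.3 − 8099.9 = 467.4 ≈ 467 km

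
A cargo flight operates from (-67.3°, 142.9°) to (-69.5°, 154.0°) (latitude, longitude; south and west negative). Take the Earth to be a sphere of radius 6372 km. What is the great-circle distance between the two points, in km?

515 km

Haversine: a = sin²(Δφ/2)+cos φ₁ cos φ₂ sin²(Δλ/2) = 0.00163;  σ = 2·atan2(√a,√(1−a))
σ = 4.631° → d = Rσ = 6372·0.08083 = 515 km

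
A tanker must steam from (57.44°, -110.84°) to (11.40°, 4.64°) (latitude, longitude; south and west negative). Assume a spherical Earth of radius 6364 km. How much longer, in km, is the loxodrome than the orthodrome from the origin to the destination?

852 km

Great circle: cos σ = sin φ₁ sin φ₂ + cos φ₁ cos φ₂ cos Δλ,  σ = 1.6312 rad → d_gc = 10380.9 km
Rhumb line: Δψ = -1.0306, q = Δφ/Δψ = 0.7797, d_rh = R√(Δφ²+q²Δλ²) = 11232.7 km
Excess = 11232.7 − 10380.9 = 851.8 ≈ 852 km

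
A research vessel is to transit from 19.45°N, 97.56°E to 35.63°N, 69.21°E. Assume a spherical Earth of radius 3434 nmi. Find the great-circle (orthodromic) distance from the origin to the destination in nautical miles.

1781 nmi

Haversine: a = sin²(Δφ/2)+cos φ₁ cos φ₂ sin²(Δλ/2) = 0.06576;  σ = 2·atan2(√a,√(1−a))
σ = 29.719° → d = Rσ = 3434·0.51869 = 1781 nmi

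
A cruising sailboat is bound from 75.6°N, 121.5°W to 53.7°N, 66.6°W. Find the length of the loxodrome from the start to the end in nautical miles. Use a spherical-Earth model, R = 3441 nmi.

Δψ = ln[tan(π/4+φ₂/2)/tan(π/4+φ₁/2)] = -0.9536;  Δφ = -0.3822 rad,  Δλ = +0.9582 rad
q = Δφ/Δψ = 0.4008
d = R·√(Δφ² + q²Δλ²) = 3441·0.54186 = 1865 nmi

1865 nmi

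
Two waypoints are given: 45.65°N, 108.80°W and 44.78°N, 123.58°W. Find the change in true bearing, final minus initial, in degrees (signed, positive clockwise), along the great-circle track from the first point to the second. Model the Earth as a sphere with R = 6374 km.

-10.5°

Initial bearing θ₁ = atan2(sin Δλ cos φ₂, cos φ₁ sin φ₂ − sin φ₁ cos φ₂ cos Δλ) = 270.51°
Final bearing θ₂ = (initial bearing from the destination back to the start) + 180° = 259.99°
Δθ = θ₂ − θ₁ = -10.5°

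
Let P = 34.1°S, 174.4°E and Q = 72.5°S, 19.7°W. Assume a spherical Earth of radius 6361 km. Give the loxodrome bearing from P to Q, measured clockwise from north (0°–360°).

113.1°

Meridional parts: M(φ₁)=-0.6338, M(φ₂)=-1.8714 → ΔM = -1.2376;  Δλ = +2.8955 rad
tan C = Δλ / ΔM = -2.3396 → C = 113.14°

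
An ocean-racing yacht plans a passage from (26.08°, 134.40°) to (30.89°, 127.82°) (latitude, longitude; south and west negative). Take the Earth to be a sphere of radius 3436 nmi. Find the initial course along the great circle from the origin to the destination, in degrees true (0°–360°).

311.3°

θ = atan2( sin Δλ·cos φ₂ ,  cos φ₁ sin φ₂ − sin φ₁ cos φ₂ cos Δλ )
  = atan2(-0.0983, +0.0863) = 311.28°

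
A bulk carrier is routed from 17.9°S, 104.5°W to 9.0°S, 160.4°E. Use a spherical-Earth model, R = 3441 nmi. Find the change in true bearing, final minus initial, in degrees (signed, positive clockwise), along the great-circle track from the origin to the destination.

+28.6°

Initial bearing θ₁ = atan2(sin Δλ cos φ₂, cos φ₁ sin φ₂ − sin φ₁ cos φ₂ cos Δλ) = 259.87°
Final bearing θ₂ = (initial bearing from the destination back to the start) + 180° = 288.48°
Δθ = θ₂ − θ₁ = +28.6°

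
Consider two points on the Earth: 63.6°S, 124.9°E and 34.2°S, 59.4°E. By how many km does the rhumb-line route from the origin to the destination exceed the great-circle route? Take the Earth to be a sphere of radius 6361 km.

Great circle: cos σ = sin φ₁ sin φ₂ + cos φ₁ cos φ₂ cos Δλ,  σ = 0.8553 rad → d_gc = 5440.77 km
Rhumb line: Δψ = +0.8142, q = Δφ/Δψ = 0.6302, d_rh = R√(Δφ²+q²Δλ²) = 5626.30 km
Excess = 5626.30 − 5440.77 = 185.53 ≈ 186 km

186 km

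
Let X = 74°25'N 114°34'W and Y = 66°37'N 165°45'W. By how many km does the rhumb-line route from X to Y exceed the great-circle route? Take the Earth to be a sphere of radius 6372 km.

61 km

Great circle: cos σ = sin φ₁ sin φ₂ + cos φ₁ cos φ₂ cos Δλ,  σ = 0.3145 rad → d_gc = 2003.8 km
Rhumb line: Δψ = -0.4136, q = Δφ/Δψ = 0.3291, d_rh = R√(Δφ²+q²Δλ²) = 2064.5 km
Excess = 2064.5 − 2003.8 = 60.7 ≈ 61 km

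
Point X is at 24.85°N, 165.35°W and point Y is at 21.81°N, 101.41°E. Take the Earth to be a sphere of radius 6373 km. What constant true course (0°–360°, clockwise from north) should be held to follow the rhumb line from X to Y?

268.0°

Meridional parts: M(φ₁)=+0.4480, M(φ₂)=+0.3902 → ΔM = -0.0578;  Δλ = -1.6273 rad
tan C = Δλ / ΔM = +28.1588 → C = 267.97°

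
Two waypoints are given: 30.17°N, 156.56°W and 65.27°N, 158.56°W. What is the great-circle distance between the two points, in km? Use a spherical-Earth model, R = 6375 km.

3908 km

cos σ = sin φ₁ sin φ₂ + cos φ₁ cos φ₂ cos Δλ
      = sin(30.17°)sin(65.27°) + cos(30.17°)cos(65.27°)cos(-2.00°) = 0.8179
σ = 35.122° → d = Rσ = 6375·0.61299 = 3908 km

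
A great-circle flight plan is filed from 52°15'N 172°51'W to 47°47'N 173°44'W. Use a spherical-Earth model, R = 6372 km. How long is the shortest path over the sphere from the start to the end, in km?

cos σ = sin φ₁ sin φ₂ + cos φ₁ cos φ₂ cos Δλ
      = sin(52.25°)sin(47.78°) + cos(52.25°)cos(47.78°)cos(-0.88°) = 0.9969
σ = 4.502° → d = Rσ = 6372·0.07858 = 501 km

501 km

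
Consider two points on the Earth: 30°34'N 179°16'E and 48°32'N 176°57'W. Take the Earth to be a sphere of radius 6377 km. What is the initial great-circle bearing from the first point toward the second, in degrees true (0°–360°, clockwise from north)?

8.0°

θ = atan2( sin Δλ·cos φ₂ ,  cos φ₁ sin φ₂ − sin φ₁ cos φ₂ cos Δλ )
  = atan2(+0.0437, +0.3092) = 8.04°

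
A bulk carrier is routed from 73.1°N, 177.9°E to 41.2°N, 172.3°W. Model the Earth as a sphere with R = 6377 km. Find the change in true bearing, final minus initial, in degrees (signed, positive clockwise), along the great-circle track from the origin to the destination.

+8.6°

Initial bearing θ₁ = atan2(sin Δλ cos φ₂, cos φ₁ sin φ₂ − sin φ₁ cos φ₂ cos Δλ) = 166.11°
Final bearing θ₂ = (initial bearing from the destination back to the start) + 180° = 174.68°
Δθ = θ₂ − θ₁ = +8.6°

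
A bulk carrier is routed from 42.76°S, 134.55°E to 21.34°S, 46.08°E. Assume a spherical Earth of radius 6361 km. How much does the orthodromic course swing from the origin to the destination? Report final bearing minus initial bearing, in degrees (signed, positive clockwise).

+55.5°

Initial bearing θ₁ = atan2(sin Δλ cos φ₂, cos φ₁ sin φ₂ − sin φ₁ cos φ₂ cos Δλ) = 254.95°
Final bearing θ₂ = (initial bearing from the destination back to the start) + 180° = 310.43°
Δθ = θ₂ − θ₁ = +55.5°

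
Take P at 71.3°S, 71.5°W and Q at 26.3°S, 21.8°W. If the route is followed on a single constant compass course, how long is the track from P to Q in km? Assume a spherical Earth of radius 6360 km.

Rhumb course C = atan2(Δλ, Δψ) with Δψ = ln[tan(π/4+φ₂/2)/tan(π/4+φ₁/2)] = +1.3279, Δλ = +0.8674 → C = 33.15°
d = R·|Δφ| / |cos C| = 6360·0.78540 / 0.83720 = 5966 km

5966 km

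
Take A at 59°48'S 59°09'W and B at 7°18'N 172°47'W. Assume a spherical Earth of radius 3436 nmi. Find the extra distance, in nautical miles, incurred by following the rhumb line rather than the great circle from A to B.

Great circle: cos σ = sin φ₁ sin φ₂ + cos φ₁ cos φ₂ cos Δλ,  σ = 1.8858 rad → d_gc = 6479.7 nmi
Rhumb line: Δψ = +1.4378, q = Δφ/Δψ = 0.8145, d_rh = R√(Δφ²+q²Δλ²) = 6855.9 nmi
Excess = 6855.9 − 6479.7 = 376.2 ≈ 376 nmi

376 nmi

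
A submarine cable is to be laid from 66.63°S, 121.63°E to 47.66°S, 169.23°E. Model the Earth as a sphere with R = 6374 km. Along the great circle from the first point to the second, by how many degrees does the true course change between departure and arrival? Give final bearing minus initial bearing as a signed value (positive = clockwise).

Initial bearing θ₁ = atan2(sin Δλ cos φ₂, cos φ₁ sin φ₂ − sin φ₁ cos φ₂ cos Δλ) = 76.03°
Final bearing θ₂ = (initial bearing from the destination back to the start) + 180° = 34.86°
Δθ = θ₂ − θ₁ = -41.2°

-41.2°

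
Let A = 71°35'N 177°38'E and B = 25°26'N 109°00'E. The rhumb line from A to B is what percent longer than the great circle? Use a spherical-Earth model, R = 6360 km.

Great circle: σ = 1.0340 rad → d_gc = Rσ = 6576.0 km
Rhumb: Δφ = -0.8055, Δλ = -1.1979, Δψ = -1.3602, q = Δφ/Δψ = 0.5922 → d_rh = R√(Δφ²+q²Δλ²) = 6826.1 km
Excess = (6826.1 − 6576.0) / 6576.0 = 250.1 / 6576.0 = 3.80% ≈ 3.8%

3.8%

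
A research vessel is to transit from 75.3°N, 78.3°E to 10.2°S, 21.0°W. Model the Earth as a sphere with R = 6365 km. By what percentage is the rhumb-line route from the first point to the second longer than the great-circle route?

Great circle: σ = 1.7841 rad → d_gc = Rσ = 11355.5 km
Rhumb: Δφ = -1.4923, Δλ = -1.7331, Δψ = -2.2270, q = Δφ/Δψ = 0.6701 → d_rh = R√(Δφ²+q²Δλ²) = 12035.6 km
Excess = (12035.6 − 11355.5) / 11355.5 = 680.1 / 11355.5 = 5.99% ≈ 6.0%

6.0%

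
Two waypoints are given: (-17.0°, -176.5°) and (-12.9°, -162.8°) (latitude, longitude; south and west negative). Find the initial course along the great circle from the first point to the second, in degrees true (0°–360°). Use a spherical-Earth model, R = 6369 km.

74.6°

θ = atan2( sin Δλ·cos φ₂ ,  cos φ₁ sin φ₂ − sin φ₁ cos φ₂ cos Δλ )
  = atan2(+0.2309, +0.0634) = 74.65°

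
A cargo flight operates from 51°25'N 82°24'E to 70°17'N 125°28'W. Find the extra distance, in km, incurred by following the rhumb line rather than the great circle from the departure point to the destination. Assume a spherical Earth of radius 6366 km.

1927 km

Great circle: cos σ = sin φ₁ sin φ₂ + cos φ₁ cos φ₂ cos Δλ,  σ = 0.9886 rad → d_gc = 6293.3 km
Rhumb line: Δψ = +0.7002, q = Δφ/Δψ = 0.4702, d_rh = R√(Δφ²+q²Δλ²) = 8220.4 km
Excess = 8220.4 − 6293.3 = 1927.1 ≈ 1927 km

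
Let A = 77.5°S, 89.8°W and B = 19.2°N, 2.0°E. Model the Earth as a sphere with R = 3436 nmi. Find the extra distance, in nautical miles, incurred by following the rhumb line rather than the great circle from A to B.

303 nmi

Great circle: cos σ = sin φ₁ sin φ₂ + cos φ₁ cos φ₂ cos Δλ,  σ = 1.9044 rad → d_gc = 6543.7 nmi
Rhumb line: Δψ = +2.5532, q = Δφ/Δψ = 0.6610, d_rh = R√(Δφ²+q²Δλ²) = 6846.3 nmi
Excess = 6846.3 − 6543.7 = 302.6 ≈ 303 nmi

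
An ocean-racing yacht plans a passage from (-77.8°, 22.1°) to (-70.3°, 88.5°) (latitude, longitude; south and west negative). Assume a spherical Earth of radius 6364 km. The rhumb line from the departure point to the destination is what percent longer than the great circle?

5.4%

Great circle: σ = 0.3216 rad → d_gc = Rσ = 2046.7 km
Rhumb: Δφ = +0.1309, Δλ = +1.1589, Δψ = +0.4853, q = Δφ/Δψ = 0.2697 → d_rh = R√(Δφ²+q²Δλ²) = 2156.6 km
Excess = (2156.6 − 2046.7) / 2046.7 = 109.9 / 2046.7 = 5.37% ≈ 5.4%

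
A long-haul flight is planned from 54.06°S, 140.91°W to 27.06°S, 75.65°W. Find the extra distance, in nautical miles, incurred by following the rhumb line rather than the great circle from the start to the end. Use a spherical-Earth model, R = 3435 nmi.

Great circle: cos σ = sin φ₁ sin φ₂ + cos φ₁ cos φ₂ cos Δλ,  σ = 0.9434 rad → d_gc = 3240.5 nmi
Rhumb line: Δψ = +0.6351, q = Δφ/Δψ = 0.7420, d_rh = R√(Δφ²+q²Δλ²) = 3323.9 nmi
Excess = 3323.9 − 3240.5 = 83.4 ≈ 83 nmi

83 nmi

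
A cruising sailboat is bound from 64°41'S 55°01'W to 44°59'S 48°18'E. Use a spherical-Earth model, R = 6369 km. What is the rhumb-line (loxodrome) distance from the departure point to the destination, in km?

Rhumb course C = atan2(Δλ, Δψ) with Δψ = ln[tan(π/4+φ₂/2)/tan(π/4+φ₁/2)] = +0.6125, Δλ = +1.8032 → C = 71.24°
d = R·|Δφ| / |cos C| = 6369·0.34383 / 0.32162 = 6809 km

6809 km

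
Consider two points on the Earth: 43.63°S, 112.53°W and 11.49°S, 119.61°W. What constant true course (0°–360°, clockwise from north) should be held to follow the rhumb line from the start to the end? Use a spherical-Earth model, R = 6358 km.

Δψ = ln[tan(π/4+φ₂/2)/tan(π/4+φ₁/2)] = +0.6461
Δλ = -0.1236 rad (taken the short way round)
course = atan2(Δλ, Δψ) = 349.17°

349.2°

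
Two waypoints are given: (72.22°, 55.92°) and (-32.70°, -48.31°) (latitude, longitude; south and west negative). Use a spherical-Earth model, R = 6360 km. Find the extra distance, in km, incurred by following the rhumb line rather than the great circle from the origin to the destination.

579 km

Great circle: cos σ = sin φ₁ sin φ₂ + cos φ₁ cos φ₂ cos Δλ,  σ = 2.1866 rad → d_gc = 13906.7 km
Rhumb line: Δψ = -2.4597, q = Δφ/Δψ = 0.7445, d_rh = R√(Δφ²+q²Δλ²) = 14485.5 km
Excess = 14485.5 − 13906.7 = 578.8 ≈ 579 km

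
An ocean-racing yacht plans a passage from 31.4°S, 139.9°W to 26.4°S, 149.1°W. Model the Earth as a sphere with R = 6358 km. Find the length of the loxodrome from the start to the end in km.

Rhumb course C = atan2(Δλ, Δψ) with Δψ = ln[tan(π/4+φ₂/2)/tan(π/4+φ₁/2)] = +0.0997, Δλ = -0.1606 → C = 301.84°
d = R·|Δφ| / |cos C| = 6358·0.08727 / 0.52762 = 1052 km

1052 km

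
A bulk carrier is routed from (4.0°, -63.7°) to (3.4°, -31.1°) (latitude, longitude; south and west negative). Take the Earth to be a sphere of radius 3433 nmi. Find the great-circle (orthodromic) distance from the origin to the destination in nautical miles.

1949 nmi

Haversine: a = sin²(Δφ/2)+cos φ₁ cos φ₂ sin²(Δλ/2) = 0.07847;  σ = 2·atan2(√a,√(1−a))
σ = 32.536° → d = Rσ = 3433·0.56785 = 1949 nmi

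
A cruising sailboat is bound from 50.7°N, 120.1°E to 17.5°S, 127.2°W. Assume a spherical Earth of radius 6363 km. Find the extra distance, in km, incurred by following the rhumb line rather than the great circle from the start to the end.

Great circle: cos σ = sin φ₁ sin φ₂ + cos φ₁ cos φ₂ cos Δλ,  σ = 2.0553 rad → d_gc = 13078.17 km
Rhumb line: Δψ = -1.3401, q = Δφ/Δψ = 0.8882, d_rh = R√(Δφ²+q²Δλ²) = 13451.70 km
Excess = 13451.70 − 13078.17 = 373.53 ≈ 374 km

374 km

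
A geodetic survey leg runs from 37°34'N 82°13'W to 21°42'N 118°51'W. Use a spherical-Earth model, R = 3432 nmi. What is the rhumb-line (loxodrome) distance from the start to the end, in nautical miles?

2122 nmi

Rhumb course C = atan2(Δλ, Δψ) with Δψ = ln[tan(π/4+φ₂/2)/tan(π/4+φ₁/2)] = -0.3203, Δλ = -0.6394 → C = 243.39°
d = R·|Δφ| / |cos C| = 3432·0.27693 / 0.44789 = 2122 nmi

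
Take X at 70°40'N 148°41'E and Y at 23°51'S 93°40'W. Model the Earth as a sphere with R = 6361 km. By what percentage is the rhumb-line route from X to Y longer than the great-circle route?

6.5%

Great circle: σ = 2.1201 rad → d_gc = Rσ = 13485.7 km
Rhumb: Δφ = -1.6496, Δλ = +2.0534, Δψ = -2.1988, q = Δφ/Δψ = 0.7502 → d_rh = R√(Δφ²+q²Δλ²) = 14357.3 km
Excess = (14357.3 − 13485.7) / 13485.7 = 871.6 / 13485.7 = 6.46% ≈ 6.5%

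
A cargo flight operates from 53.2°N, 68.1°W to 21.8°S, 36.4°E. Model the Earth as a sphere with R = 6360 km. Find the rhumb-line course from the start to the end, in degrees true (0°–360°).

129.3°

Meridional parts: M(φ₁)=+1.1006, M(φ₂)=-0.3900 → ΔM = -1.4907;  Δλ = +1.8239 rad
tan C = Δλ / ΔM = -1.2235 → C = 129.26°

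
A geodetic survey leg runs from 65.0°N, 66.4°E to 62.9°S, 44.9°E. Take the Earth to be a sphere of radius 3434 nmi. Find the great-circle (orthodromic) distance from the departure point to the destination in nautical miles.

7724 nmi

cos σ = sin φ₁ sin φ₂ + cos φ₁ cos φ₂ cos Δλ
      = sin(65.00°)sin(-62.90°) + cos(65.00°)cos(-62.90°)cos(-21.50°) = -0.6277
σ = 128.879° → d = Rσ = 3434·2.24937 = 7724 nmi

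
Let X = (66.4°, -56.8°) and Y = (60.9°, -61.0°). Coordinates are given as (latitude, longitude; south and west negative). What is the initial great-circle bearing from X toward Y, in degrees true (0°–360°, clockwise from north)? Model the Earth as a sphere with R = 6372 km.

θ = atan2( sin Δλ·cos φ₂ ,  cos φ₁ sin φ₂ − sin φ₁ cos φ₂ cos Δλ )
  = atan2(-0.0356, -0.0946) = 200.62°

200.6°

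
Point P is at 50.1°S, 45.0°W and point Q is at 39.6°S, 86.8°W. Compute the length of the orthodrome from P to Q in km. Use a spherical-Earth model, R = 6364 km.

3440 km

cos σ = sin φ₁ sin φ₂ + cos φ₁ cos φ₂ cos Δλ
      = sin(-50.10°)sin(-39.60°) + cos(-50.10°)cos(-39.60°)cos(-41.80°) = 0.8575
σ = 30.968° → d = Rσ = 6364·0.54049 = 3440 km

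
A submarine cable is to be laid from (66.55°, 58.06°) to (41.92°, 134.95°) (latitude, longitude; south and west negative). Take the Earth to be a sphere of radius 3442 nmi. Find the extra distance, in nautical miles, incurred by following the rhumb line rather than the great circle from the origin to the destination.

Great circle: cos σ = sin φ₁ sin φ₂ + cos φ₁ cos φ₂ cos Δλ,  σ = 0.8229 rad → d_gc = 2832.5 nmi
Rhumb line: Δψ = -0.7651, q = Δφ/Δψ = 0.5618, d_rh = R√(Δφ²+q²Δλ²) = 2987.4 nmi
Excess = 2987.4 − 2832.5 = 154.9 ≈ 155 nmi

155 nmi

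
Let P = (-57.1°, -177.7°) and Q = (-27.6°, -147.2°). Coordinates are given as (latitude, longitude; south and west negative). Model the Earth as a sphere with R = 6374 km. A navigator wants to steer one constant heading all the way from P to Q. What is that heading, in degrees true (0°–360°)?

Δψ = ln[tan(π/4+φ₂/2)/tan(π/4+φ₁/2)] = +0.7184
Δλ = +0.5323 rad (taken the short way round)
course = atan2(Δλ, Δψ) = 36.54°

36.5°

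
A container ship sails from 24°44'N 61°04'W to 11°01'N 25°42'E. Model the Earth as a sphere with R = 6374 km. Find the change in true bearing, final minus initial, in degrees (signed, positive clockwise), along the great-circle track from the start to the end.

+32.6°

Initial bearing θ₁ = atan2(sin Δλ cos φ₂, cos φ₁ sin φ₂ − sin φ₁ cos φ₂ cos Δλ) = 81.27°
Final bearing θ₂ = (initial bearing from the destination back to the start) + 180° = 113.85°
Δθ = θ₂ − θ₁ = +32.6°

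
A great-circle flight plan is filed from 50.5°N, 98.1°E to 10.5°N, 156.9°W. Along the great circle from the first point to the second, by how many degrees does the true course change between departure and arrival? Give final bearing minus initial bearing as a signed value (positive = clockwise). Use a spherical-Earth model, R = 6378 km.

+70.3°

At departure: θ₁ = atan2(sin Δλ cos φ₂, cos φ₁ sin φ₂ − sin φ₁ cos φ₂ cos Δλ) = 71.80°
At arrival: θ₂ = atan2(sin Δλ cos φ₁, −cos φ₂ sin φ₁ + sin φ₂ cos φ₁ cos Δλ) = 142.08°
Δθ = θ₂ − θ₁ = +70.3°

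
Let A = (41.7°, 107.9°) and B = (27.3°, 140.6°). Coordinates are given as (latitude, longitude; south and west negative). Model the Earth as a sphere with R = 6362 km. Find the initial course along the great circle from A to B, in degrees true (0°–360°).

107.9°

N = sin Δλ·cos φ₂ = +0.4801;  D = cos φ₁ sin φ₂ − sin φ₁ cos φ₂ cos Δλ = -0.1550
initial course = atan2(N, D) = 107.89°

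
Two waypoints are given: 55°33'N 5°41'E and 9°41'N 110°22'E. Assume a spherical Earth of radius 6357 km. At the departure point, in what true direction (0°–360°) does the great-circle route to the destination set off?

N = sin Δλ·cos φ₂ = +0.9536;  D = cos φ₁ sin φ₂ − sin φ₁ cos φ₂ cos Δλ = +0.3012
initial course = atan2(N, D) = 72.47°

72.5°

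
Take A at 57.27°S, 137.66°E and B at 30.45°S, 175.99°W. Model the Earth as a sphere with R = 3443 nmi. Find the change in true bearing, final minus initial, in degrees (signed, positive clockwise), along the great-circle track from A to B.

Initial bearing θ₁ = atan2(sin Δλ cos φ₂, cos φ₁ sin φ₂ − sin φ₁ cos φ₂ cos Δλ) = 70.04°
Final bearing θ₂ = (initial bearing from the destination back to the start) + 180° = 36.12°
Δθ = θ₂ − θ₁ = -33.9°

-33.9°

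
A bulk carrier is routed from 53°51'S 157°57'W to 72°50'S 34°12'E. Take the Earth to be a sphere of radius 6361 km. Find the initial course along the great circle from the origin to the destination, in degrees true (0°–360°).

θ = atan2( sin Δλ·cos φ₂ ,  cos φ₁ sin φ₂ − sin φ₁ cos φ₂ cos Δλ )
  = atan2(-0.0621, -0.7966) = 184.46°

184.5°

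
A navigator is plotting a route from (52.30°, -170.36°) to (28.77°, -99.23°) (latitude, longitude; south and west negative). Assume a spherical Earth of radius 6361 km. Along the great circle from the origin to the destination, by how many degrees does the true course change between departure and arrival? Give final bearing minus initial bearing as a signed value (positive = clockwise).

+50.8°

At departure: θ₁ = atan2(sin Δλ cos φ₂, cos φ₁ sin φ₂ − sin φ₁ cos φ₂ cos Δλ) = 85.18°
At arrival: θ₂ = atan2(sin Δλ cos φ₁, −cos φ₂ sin φ₁ + sin φ₂ cos φ₁ cos Δλ) = 135.96°
Δθ = θ₂ − θ₁ = +50.8°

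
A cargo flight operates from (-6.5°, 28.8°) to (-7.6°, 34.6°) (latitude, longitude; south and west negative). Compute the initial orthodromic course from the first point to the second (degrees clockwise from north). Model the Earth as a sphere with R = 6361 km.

θ = atan2( sin Δλ·cos φ₂ ,  cos φ₁ sin φ₂ − sin φ₁ cos φ₂ cos Δλ )
  = atan2(+0.1002, -0.0198) = 101.17°

101.2°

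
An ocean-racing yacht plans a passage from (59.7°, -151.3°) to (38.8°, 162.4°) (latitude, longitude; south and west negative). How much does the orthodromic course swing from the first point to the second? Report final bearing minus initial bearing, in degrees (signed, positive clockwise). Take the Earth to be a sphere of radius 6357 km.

At departure: θ₁ = atan2(sin Δλ cos φ₂, cos φ₁ sin φ₂ − sin φ₁ cos φ₂ cos Δλ) = 255.21°
At arrival: θ₂ = atan2(sin Δλ cos φ₁, −cos φ₂ sin φ₁ + sin φ₂ cos φ₁ cos Δλ) = 218.75°
Δθ = θ₂ − θ₁ = -36.5°

-36.5°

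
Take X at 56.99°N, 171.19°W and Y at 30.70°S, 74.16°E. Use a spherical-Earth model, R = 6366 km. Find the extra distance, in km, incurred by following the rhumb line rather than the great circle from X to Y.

375 km

Great circle: cos σ = sin φ₁ sin φ₂ + cos φ₁ cos φ₂ cos Δλ,  σ = 2.2440 rad → d_gc = 14285.4 km
Rhumb line: Δψ = -1.7798, q = Δφ/Δψ = 0.8599, d_rh = R√(Δφ²+q²Δλ²) = 14660.0 km
Excess = 14660.0 − 14285.4 = 374.6 ≈ 375 km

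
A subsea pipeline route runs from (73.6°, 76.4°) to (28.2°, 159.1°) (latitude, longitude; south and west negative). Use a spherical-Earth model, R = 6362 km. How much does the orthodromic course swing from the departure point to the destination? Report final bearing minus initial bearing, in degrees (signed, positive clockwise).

At departure: θ₁ = atan2(sin Δλ cos φ₂, cos φ₁ sin φ₂ − sin φ₁ cos φ₂ cos Δλ) = 88.30°
At arrival: θ₂ = atan2(sin Δλ cos φ₁, −cos φ₂ sin φ₁ + sin φ₂ cos φ₁ cos Δλ) = 161.32°
Δθ = θ₂ − θ₁ = +73.0°

+73.0°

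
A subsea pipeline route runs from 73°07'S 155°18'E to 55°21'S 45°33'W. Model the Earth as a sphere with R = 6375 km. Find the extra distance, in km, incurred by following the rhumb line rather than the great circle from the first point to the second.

2006 km

Great circle: cos σ = sin φ₁ sin φ₂ + cos φ₁ cos φ₂ cos Δλ,  σ = 0.8855 rad → d_gc = 5645.3 km
Rhumb line: Δψ = +0.7428, q = Δφ/Δψ = 0.4174, d_rh = R√(Δφ²+q²Δλ²) = 7651.6 km
Excess = 7651.6 − 5645.3 = 2006.3 ≈ 2006 km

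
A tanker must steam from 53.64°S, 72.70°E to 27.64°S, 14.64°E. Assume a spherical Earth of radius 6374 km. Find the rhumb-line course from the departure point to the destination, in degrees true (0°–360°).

Δψ = ln[tan(π/4+φ₂/2)/tan(π/4+φ₁/2)] = +0.6112
Δλ = -1.0133 rad (taken the short way round)
course = atan2(Δλ, Δψ) = 301.10°

301.1°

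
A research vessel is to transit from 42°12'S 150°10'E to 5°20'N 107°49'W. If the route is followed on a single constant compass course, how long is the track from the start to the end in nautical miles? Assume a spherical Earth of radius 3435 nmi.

6278 nmi

Δψ = ln[tan(π/4+φ₂/2)/tan(π/4+φ₁/2)] = +0.9071;  Δφ = +0.8296 rad,  Δλ = +1.7805 rad
q = Δφ/Δψ = 0.9146
d = R·√(Δφ² + q²Δλ²) = 3435·1.82759 = 6278 nmi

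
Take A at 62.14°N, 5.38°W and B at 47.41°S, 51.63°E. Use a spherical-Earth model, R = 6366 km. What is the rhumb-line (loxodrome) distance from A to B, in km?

Rhumb course C = atan2(Δλ, Δψ) with Δψ = ln[tan(π/4+φ₂/2)/tan(π/4+φ₁/2)] = -2.3364, Δλ = +0.9950 → C = 156.93°
d = R·|Δφ| / |cos C| = 6366·1.91201 / 0.92004 = 13230 km

13230 km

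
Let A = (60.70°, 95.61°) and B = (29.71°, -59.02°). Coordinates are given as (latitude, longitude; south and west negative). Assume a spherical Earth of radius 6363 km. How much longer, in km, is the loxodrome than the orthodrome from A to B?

2446 km

Great circle: cos σ = sin φ₁ sin φ₂ + cos φ₁ cos φ₂ cos Δλ,  σ = 1.5226 rad → d_gc = 9688.5 km
Rhumb line: Δψ = -0.7982, q = Δφ/Δψ = 0.6776, d_rh = R√(Δφ²+q²Δλ²) = 12134.9 km
Excess = 12134.9 − 9688.5 = 2446.4 ≈ 2446 km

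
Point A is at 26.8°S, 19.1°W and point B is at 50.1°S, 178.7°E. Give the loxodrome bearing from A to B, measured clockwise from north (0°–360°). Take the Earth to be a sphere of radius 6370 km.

259.4°

Δψ = ln[tan(π/4+φ₂/2)/tan(π/4+φ₁/2)] = -0.5276
Δλ = -2.8309 rad (taken the short way round)
course = atan2(Δλ, Δψ) = 259.44°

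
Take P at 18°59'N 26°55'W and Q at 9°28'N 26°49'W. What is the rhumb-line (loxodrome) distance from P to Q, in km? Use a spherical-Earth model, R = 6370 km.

1058 km

Rhumb course C = atan2(Δλ, Δψ) with Δψ = ln[tan(π/4+φ₂/2)/tan(π/4+φ₁/2)] = -0.1716, Δλ = +0.0017 → C = 179.42°
d = R·|Δφ| / |cos C| = 6370·0.16610 / 0.99995 = 1058 km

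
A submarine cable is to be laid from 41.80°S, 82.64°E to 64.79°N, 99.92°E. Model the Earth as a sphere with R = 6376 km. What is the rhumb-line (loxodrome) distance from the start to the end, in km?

11963 km

Rhumb course C = atan2(Δλ, Δψ) with Δψ = ln[tan(π/4+φ₂/2)/tan(π/4+φ₁/2)] = +2.3023, Δλ = +0.3016 → C = 7.46°
d = R·|Δφ| / |cos C| = 6376·1.86035 / 0.99153 = 11963 km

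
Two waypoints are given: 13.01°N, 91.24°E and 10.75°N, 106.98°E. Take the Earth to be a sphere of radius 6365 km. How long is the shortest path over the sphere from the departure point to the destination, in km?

1729 km

cos σ = sin φ₁ sin φ₂ + cos φ₁ cos φ₂ cos Δλ
      = sin(13.01°)sin(10.75°) + cos(13.01°)cos(10.75°)cos(15.74°) = 0.9633
σ = 15.565° → d = Rσ = 6365·0.27165 = 1729 km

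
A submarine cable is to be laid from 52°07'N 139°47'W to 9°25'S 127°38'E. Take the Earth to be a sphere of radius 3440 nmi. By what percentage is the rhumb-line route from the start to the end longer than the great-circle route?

Great circle: σ = 1.7279 rad → d_gc = Rσ = 5943.9 nmi
Rhumb: Δφ = -1.0740, Δλ = -1.6159, Δψ = -1.2346, q = Δφ/Δψ = 0.8699 → d_rh = R√(Δφ²+q²Δλ²) = 6085.3 nmi
Excess = (6085.3 − 5943.9) / 5943.9 = 141.4 / 5943.9 = 2.38% ≈ 2.4%

2.4%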